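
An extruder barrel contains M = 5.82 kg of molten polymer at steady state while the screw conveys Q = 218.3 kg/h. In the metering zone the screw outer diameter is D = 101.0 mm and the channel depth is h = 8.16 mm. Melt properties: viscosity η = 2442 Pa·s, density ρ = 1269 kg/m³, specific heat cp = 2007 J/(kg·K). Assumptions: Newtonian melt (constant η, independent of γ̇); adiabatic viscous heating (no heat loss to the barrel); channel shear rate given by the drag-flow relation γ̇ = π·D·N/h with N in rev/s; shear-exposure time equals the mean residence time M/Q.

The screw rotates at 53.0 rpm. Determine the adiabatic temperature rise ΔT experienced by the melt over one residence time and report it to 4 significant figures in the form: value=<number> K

Q_s = Q / 3600 = 218.3 / 3600 = 0.0606389 kg/s
t_res = M / Q_s = 5.82 ÷ 0.0606389 = 95.978 s
Convert to SI: D = 0.101 m, h = 0.00816 m, N = 53.0/60 = 0.883333 rev/s
γ̇ = π D N / h = (π)(0.101)(0.883333) / 0.00816 = 34.3483 s⁻¹
ΔT = η·γ̇²·t_res/(ρ·cp) = [2442 × 34.3483² × 95.978] / [1269 × 2007] = 108.572 K

value=108.6 K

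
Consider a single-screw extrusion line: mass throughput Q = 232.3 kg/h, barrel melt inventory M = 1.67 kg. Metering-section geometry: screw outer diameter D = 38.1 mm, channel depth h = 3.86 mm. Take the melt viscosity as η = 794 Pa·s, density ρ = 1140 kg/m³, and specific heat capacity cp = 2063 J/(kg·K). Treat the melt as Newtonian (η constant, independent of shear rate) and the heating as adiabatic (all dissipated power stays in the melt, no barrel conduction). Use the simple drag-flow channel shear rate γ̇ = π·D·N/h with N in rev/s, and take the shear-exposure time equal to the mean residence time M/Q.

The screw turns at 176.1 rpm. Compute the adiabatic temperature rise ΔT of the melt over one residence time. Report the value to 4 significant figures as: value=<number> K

Throughput in SI: Q_s = 232.3 kg/h ÷ 3600 s/h = 0.0645278 kg/s
t_res = M / Q_s = 1.67 ÷ 0.0645278 = 25.8803 s
D = 38.1 mm = 0.0381 m;  h = 3.86 mm = 0.00386 m;  N = 176.1 rpm / 60 = 2.935 rev/s
γ̇ = π D N / h = (π)(0.0381)(2.935) / 0.00386 = 91.0114 s⁻¹
Adiabatic rise: ΔT = η γ̇² t_res / (ρ cp) = 794·(91.0114)²·25.8803 / (1140·2063) = 72.3732 K

value=72.37 K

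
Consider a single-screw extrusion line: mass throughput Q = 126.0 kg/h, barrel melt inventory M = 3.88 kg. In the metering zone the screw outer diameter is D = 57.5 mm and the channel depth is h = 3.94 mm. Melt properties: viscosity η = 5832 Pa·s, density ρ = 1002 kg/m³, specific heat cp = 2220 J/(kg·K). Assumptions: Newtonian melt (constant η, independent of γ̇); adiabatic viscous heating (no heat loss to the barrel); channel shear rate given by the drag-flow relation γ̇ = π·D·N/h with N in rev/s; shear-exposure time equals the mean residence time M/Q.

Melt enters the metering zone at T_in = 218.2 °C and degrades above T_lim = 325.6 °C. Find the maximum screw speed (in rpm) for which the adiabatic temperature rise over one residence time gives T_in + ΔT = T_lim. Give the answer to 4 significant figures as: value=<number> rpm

value=25.16 rpm

Throughput in SI: Q_s = 126.0 kg/h ÷ 3600 s/h = 0.035 kg/s
Mean residence time: t_res = M/Q_s = 3.88 kg / 0.035 kg/s = 110.857 s
D = 57.5 mm = 0.0575 m;  h = 3.94 mm = 0.00394 m
ΔT_a = T_lim − T_in = 325.6 °C − 218.2 °C = 107.4 K
Invert ΔT = ηγ̇²t_res/(ρcp) for γ̇: γ̇_max² = ΔT_a ρ cp / (η t_res) = 107.4·1002·2220 / (5832·110.857) = 369.525 s⁻²
γ̇_max = √369.525 = 19.223 s⁻¹
Solve γ̇ = πDN/h for N: N_max = γ̇_max·h/(π·D) = 19.223 × 0.00394 / (π × 0.0575) = 0.419276 rev/s = 25.1566 rpm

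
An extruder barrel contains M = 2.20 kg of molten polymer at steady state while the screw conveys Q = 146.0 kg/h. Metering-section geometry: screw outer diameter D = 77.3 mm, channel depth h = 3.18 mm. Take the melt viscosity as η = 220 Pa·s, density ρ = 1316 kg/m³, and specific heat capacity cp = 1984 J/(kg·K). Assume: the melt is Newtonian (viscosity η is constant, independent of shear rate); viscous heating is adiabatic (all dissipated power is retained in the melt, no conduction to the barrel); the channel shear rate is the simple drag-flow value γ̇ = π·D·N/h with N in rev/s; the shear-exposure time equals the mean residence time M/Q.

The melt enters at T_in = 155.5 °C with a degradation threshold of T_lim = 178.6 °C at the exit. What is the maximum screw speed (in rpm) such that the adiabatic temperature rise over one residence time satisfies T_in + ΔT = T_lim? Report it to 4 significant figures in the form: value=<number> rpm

value=55.85 rpm

Q_s = Q / 3600 = 146.0 / 3600 = 0.0405556 kg/s
t_res = M / Q_s = 2.20 ÷ 0.0405556 = 54.2466 s
Convert to metres: D = 0.0773 m, h = 0.00318 m
Allowable rise: ΔT_a = T_lim − T_in = 178.6 − 155.5 = 23.1 K
γ̇_max² = ΔT_a·ρ·cp / (η·t_res) = [23.1 × 1316 × 1984] / [220 × 54.2466] = 5053.76 s⁻²
Take the square root: γ̇_max = √(5053.76) = 71.0898 s⁻¹
Solve γ̇ = πDN/h for N: N_max = γ̇_max·h/(π·D) = 71.0898 × 0.00318 / (π × 0.0773) = 0.930904 rev/s = 55.8543 rpm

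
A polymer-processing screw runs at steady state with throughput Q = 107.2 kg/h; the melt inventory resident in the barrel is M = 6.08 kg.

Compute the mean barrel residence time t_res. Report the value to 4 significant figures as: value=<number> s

Convert throughput: Q = 107.2 kg/h = 107.2/3600 = 0.0297778 kg/s
Mean residence time: t_res = M/Q_s = 6.08 kg / 0.0297778 kg/s = 204.179 s

value=204.2 s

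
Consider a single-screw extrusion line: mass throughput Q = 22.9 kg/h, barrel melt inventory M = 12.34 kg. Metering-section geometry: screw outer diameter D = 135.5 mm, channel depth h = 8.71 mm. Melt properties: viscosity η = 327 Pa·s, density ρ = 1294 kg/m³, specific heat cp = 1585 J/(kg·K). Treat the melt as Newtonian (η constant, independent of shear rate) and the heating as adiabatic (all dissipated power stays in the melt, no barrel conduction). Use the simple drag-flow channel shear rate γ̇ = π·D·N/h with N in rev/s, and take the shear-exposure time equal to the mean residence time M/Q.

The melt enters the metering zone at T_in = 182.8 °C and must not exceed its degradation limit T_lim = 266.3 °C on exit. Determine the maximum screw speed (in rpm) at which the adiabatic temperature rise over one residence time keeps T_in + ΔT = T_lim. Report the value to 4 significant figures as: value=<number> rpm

Throughput in SI: Q_s = 22.9 kg/h ÷ 3600 s/h = 0.00636111 kg/s
t_res = M / Q_s = 12.34 ÷ 0.00636111 = 1939.91 s
D = 135.5 mm = 0.1355 m;  h = 8.71 mm = 0.00871 m
ΔT_a = T_lim − T_in = 266.3 − 182.8 = 83.5 K
Invert ΔT = ηγ̇²t_res/(ρcp) for γ̇: γ̇_max² = ΔT_a ρ cp / (η t_res) = 83.5·1294·1585 / (327·1939.91) = 269.973 s⁻²
Take the square root: γ̇_max = √(269.973) = 16.4309 s⁻¹
Solve γ̇ = πDN/h for N: N_max = γ̇_max·h/(π·D) = 16.4309 × 0.00871 / (π × 0.1355) = 0.336193 rev/s = 20.1716 rpm

value=20.17 rpm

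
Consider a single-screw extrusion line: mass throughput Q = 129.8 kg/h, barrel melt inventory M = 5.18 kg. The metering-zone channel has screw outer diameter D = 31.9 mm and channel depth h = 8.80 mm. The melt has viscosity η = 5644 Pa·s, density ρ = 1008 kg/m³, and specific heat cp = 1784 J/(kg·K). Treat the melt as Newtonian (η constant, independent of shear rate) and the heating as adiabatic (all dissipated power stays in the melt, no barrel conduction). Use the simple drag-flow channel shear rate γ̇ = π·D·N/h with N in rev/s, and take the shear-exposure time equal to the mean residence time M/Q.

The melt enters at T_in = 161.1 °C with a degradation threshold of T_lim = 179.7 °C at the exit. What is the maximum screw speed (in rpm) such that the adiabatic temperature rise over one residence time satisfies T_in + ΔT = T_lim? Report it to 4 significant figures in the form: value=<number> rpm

Convert throughput: Q = 129.8 kg/h = 129.8/3600 = 0.0360556 kg/s
t_res = M / Q_s = 5.18 / 0.0360556 = 143.667 s
D = 31.9 mm = 0.0319 m;  h = 8.80 mm = 0.0088 m
ΔT_a = T_lim − T_in = 179.7 − 161.1 = 18.6 K
γ̇_max² = ΔT_a·ρ·cp/(η·t_res) = 18.6·1008·1784/(5644·143.667) = 41.25 s⁻²
γ̇_max = √41.25 = 6.42261 s⁻¹
N_max = γ̇_max h / (πD) = 6.42261·0.0088/(π·0.0319) = 0.563967 rev/s → ×60 = 33.838 rpm

value=33.84 rpm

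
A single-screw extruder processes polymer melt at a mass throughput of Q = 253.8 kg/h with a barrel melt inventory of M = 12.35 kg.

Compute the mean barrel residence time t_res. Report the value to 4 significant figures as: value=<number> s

Throughput in SI: Q_s = 253.8 kg/h ÷ 3600 s/h = 0.0705 kg/s
t_res = M / Q_s = 12.35 ÷ 0.0705 = 175.177 s

value=175.2 s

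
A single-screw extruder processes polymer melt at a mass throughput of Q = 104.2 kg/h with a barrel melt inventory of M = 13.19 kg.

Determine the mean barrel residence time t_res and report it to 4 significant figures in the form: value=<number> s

value=455.7 s

Q_s = Q / 3600 = 104.2 / 3600 = 0.0289444 kg/s
t_res = M / Q_s = 13.19 / 0.0289444 = 455.701 s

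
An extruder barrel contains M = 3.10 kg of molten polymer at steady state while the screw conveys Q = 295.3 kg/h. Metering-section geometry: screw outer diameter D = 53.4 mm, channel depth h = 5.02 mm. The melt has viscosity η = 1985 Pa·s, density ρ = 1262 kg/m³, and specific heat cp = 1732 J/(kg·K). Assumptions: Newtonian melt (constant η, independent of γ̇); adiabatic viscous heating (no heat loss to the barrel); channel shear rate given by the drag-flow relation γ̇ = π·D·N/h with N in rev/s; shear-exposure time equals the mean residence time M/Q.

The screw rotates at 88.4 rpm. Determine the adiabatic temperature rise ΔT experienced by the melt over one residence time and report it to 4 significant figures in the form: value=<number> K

value=83.20 K

Convert throughput: Q = 295.3 kg/h = 295.3/3600 = 0.0820278 kg/s
Mean residence time: t_res = M/Q_s = 3.10 kg / 0.0820278 kg/s = 37.7921 s
Convert to SI: D = 0.0534 m, h = 0.00502 m, N = 88.4/60 = 1.47333 rev/s
Shear rate: γ̇ = πDN/h = π·0.0534·1.47333/0.00502 = 49.2366 s⁻¹
Adiabatic rise: ΔT = η γ̇² t_res / (ρ cp) = 1985·(49.2366)²·37.7921 / (1262·1732) = 83.2014 K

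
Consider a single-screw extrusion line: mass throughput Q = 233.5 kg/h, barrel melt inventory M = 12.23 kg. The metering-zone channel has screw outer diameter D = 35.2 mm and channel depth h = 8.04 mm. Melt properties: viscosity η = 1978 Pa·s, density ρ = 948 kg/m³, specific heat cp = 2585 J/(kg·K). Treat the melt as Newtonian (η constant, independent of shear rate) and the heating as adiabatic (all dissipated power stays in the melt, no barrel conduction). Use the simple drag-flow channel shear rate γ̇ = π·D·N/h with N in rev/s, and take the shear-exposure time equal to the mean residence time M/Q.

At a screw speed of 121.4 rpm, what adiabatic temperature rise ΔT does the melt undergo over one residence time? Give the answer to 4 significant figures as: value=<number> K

value=117.9 K

Q_s = Q / 3600 = 233.5 / 3600 = 0.0648611 kg/s
t_res = M / Q_s = 12.23 / 0.0648611 = 188.557 s
D = 35.2 mm = 0.0352 m;  h = 8.04 mm = 0.00804 m;  N = 121.4 rpm / 60 = 2.02333 rev/s
γ̇ = π D N / h = (π)(0.0352)(2.02333) / 0.00804 = 27.8294 s⁻¹
ΔT = η·γ̇²·t_res/(ρ·cp) = [1978 × 27.8294² × 188.557] / [948 × 2585] = 117.871 K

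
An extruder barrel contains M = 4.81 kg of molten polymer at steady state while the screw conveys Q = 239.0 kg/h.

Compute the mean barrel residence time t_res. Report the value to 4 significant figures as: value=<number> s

Convert throughput: Q = 239.0 kg/h = 239.0/3600 = 0.0663889 kg/s
t_res = M / Q_s = 4.81 ÷ 0.0663889 = 72.4519 s

value=72.45 s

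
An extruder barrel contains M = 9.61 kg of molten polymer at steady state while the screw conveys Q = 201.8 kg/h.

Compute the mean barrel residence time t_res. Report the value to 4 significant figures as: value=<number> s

Throughput in SI: Q_s = 201.8 kg/h ÷ 3600 s/h = 0.0560556 kg/s
t_res = M / Q_s = 9.61 ÷ 0.0560556 = 171.437 s

value=171.4 s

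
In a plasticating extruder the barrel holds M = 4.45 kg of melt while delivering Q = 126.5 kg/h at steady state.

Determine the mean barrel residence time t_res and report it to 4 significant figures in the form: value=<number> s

Q_s = Q / 3600 = 126.5 / 3600 = 0.0351389 kg/s
t_res = M / Q_s = 4.45 / 0.0351389 = 126.64 s

value=126.6 s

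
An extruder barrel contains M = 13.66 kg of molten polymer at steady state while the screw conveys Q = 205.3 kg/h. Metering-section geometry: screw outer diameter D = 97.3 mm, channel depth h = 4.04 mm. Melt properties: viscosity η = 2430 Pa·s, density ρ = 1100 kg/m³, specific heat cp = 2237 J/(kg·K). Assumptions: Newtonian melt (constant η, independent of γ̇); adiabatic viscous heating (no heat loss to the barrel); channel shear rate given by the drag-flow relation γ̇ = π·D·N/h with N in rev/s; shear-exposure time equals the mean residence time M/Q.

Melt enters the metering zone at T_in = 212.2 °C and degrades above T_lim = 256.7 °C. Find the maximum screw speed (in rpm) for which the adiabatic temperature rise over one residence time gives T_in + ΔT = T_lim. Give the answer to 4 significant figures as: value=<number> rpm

value=10.88 rpm

Q_s = Q / 3600 = 205.3 / 3600 = 0.0570278 kg/s
t_res = M / Q_s = 13.66 ÷ 0.0570278 = 239.532 s
Geometry in SI: D = 97.3 mm → 0.0973 m, h = 4.04 mm → 0.00404 m
ΔT_a = T_lim − T_in = 256.7 − 212.2 = 44.5 K
Invert ΔT = ηγ̇²t_res/(ρcp) for γ̇: γ̇_max² = ΔT_a ρ cp / (η t_res) = 44.5·1100·2237 / (2430·239.532) = 188.126 s⁻²
Take the square root: γ̇_max = √(188.126) = 13.7159 s⁻¹
N_max = γ̇_max h / (πD) = 13.7159·0.00404/(π·0.0973) = 0.181277 rev/s → ×60 = 10.8766 rpm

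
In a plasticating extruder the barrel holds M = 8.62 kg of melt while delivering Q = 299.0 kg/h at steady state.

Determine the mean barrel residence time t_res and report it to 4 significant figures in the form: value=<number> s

Q_s = Q / 3600 = 299.0 / 3600 = 0.0830556 kg/s
Mean residence time: t_res = M/Q_s = 8.62 kg / 0.0830556 kg/s = 103.786 s

value=103.8 s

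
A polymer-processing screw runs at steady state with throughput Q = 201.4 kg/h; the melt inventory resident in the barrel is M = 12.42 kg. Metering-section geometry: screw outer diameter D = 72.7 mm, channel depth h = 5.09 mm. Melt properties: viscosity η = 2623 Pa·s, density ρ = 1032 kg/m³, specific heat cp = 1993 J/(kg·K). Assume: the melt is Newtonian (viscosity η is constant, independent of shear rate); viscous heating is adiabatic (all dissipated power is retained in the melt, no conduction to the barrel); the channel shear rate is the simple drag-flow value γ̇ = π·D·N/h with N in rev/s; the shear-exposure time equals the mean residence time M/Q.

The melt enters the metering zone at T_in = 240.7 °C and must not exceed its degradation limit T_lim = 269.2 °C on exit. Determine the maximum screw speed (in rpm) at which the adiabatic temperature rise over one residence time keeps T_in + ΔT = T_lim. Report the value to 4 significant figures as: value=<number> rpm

Throughput in SI: Q_s = 201.4 kg/h ÷ 3600 s/h = 0.0559444 kg/s
Mean residence time: t_res = M/Q_s = 12.42 kg / 0.0559444 kg/s = 222.006 s
D = 72.7 mm = 0.0727 m;  h = 5.09 mm = 0.00509 m
Allowable rise: ΔT_a = T_lim − T_in = 269.2 − 240.7 = 28.5 K
γ̇_max² = ΔT_a·ρ·cp/(η·t_res) = 28.5·1032·1993/(2623·222.006) = 100.663 s⁻²
Take the square root: γ̇_max = √(100.663) = 10.0331 s⁻¹
Solve γ̇ = πDN/h for N: N_max = γ̇_max·h/(π·D) = 10.0331 × 0.00509 / (π × 0.0727) = 0.223598 rev/s = 13.4159 rpm

value=13.42 rpm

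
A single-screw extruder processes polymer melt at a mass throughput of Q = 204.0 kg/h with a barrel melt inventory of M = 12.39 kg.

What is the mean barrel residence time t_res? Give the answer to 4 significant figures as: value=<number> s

Throughput in SI: Q_s = 204.0 kg/h ÷ 3600 s/h = 0.0566667 kg/s
t_res = M / Q_s = 12.39 ÷ 0.0566667 = 218.647 s

value=218.6 s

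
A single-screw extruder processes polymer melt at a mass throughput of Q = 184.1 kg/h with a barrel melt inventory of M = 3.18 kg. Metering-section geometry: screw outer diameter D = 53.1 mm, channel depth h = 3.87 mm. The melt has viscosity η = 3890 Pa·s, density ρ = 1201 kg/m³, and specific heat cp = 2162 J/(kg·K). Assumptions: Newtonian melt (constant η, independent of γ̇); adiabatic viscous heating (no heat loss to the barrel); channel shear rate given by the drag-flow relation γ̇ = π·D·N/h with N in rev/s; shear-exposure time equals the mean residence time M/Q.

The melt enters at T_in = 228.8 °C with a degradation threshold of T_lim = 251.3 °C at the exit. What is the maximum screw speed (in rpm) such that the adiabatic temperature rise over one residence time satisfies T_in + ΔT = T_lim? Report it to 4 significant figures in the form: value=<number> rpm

value=21.63 rpm

Throughput in SI: Q_s = 184.1 kg/h ÷ 3600 s/h = 0.0511389 kg/s
Mean residence time: t_res = M/Q_s = 3.18 kg / 0.0511389 kg/s = 62.1836 s
D = 53.1 mm = 0.0531 m;  h = 3.87 mm = 0.00387 m
ΔT_a = T_lim − T_in = 251.3 °C − 228.8 °C = 22.5 K
γ̇_max² = ΔT_a·ρ·cp / (η·t_res) = [22.5 × 1201 × 2162] / [3890 × 62.1836] = 241.521 s⁻²
Take the square root: γ̇_max = √(241.521) = 15.541 s⁻¹
N_max = γ̇_max·h / (π·D) = 15.541 · 0.00387 / (π · 0.0531) = 0.360533 rev/s = 21.632 rpm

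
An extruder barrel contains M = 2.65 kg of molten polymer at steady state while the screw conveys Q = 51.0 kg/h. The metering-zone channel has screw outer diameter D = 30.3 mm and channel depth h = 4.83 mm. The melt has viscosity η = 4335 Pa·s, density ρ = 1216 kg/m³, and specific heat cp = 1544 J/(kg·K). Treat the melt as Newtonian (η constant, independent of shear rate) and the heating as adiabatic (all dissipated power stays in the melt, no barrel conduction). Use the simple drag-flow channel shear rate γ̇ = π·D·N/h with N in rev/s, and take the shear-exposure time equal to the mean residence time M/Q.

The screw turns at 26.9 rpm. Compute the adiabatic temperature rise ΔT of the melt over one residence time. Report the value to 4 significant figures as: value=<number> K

Q_s = Q / 3600 = 51.0 / 3600 = 0.0141667 kg/s
t_res = M / Q_s = 2.65 ÷ 0.0141667 = 187.059 s
Convert to SI: D = 0.0303 m, h = 0.00483 m, N = 26.9/60 = 0.448333 rev/s
Shear rate: γ̇ = πDN/h = π·0.0303·0.448333/0.00483 = 8.83581 s⁻¹
ΔT = η·γ̇²·t_res/(ρ·cp) = [4335 × 8.83581² × 187.059] / [1216 × 1544] = 33.7194 K

value=33.72 K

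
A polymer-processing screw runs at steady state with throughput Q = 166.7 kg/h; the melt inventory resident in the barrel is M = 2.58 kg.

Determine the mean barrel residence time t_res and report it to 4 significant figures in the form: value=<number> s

value=55.72 s

Throughput in SI: Q_s = 166.7 kg/h ÷ 3600 s/h = 0.0463056 kg/s
Mean residence time: t_res = M/Q_s = 2.58 kg / 0.0463056 kg/s = 55.7169 s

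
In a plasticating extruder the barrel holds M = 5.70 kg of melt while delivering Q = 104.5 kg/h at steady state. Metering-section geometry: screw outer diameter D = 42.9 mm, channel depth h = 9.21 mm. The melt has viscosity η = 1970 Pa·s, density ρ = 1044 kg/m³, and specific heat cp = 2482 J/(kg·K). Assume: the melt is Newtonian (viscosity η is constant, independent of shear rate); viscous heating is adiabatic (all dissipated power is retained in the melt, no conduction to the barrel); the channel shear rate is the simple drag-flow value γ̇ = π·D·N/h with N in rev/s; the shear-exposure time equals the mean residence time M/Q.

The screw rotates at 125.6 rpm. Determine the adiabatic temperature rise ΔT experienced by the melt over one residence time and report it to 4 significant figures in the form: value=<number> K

value=140.1 K

Convert throughput: Q = 104.5 kg/h = 104.5/3600 = 0.0290278 kg/s
t_res = M / Q_s = 5.70 / 0.0290278 = 196.364 s
Geometry in metres: D = 42.9 mm → 0.0429 m, h = 9.21 mm → 0.00921 m; screw speed N = 125.6 rpm = 2.09333 rev/s
γ̇ = π D N / h = (π)(0.0429)(2.09333) / 0.00921 = 30.6327 s⁻¹
Adiabatic rise: ΔT = η γ̇² t_res / (ρ cp) = 1970·(30.6327)²·196.364 / (1044·2482) = 140.087 K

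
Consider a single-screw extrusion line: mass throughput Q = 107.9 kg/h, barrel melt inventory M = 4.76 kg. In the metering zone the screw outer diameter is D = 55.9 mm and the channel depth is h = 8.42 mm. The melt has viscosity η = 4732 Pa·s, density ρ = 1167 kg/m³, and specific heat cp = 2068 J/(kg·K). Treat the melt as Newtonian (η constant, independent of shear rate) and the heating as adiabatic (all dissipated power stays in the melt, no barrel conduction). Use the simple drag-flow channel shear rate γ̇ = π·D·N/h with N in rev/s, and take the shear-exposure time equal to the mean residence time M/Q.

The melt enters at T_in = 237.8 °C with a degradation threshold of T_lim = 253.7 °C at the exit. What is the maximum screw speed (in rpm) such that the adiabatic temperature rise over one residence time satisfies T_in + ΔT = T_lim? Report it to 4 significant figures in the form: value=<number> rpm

Throughput in SI: Q_s = 107.9 kg/h ÷ 3600 s/h = 0.0299722 kg/s
t_res = M / Q_s = 4.76 ÷ 0.0299722 = 158.814 s
D = 55.9 mm = 0.0559 m;  h = 8.42 mm = 0.00842 m
ΔT_a = T_lim − T_in = 253.7 °C − 237.8 °C = 15.9 K
γ̇_max² = ΔT_a·ρ·cp/(η·t_res) = 15.9·1167·2068/(4732·158.814) = 51.0606 s⁻²
γ̇_max = √51.0606 = 7.14567 s⁻¹
N_max = γ̇_max·h / (π·D) = 7.14567 · 0.00842 / (π · 0.0559) = 0.342605 rev/s = 20.5563 rpm

value=20.56 rpm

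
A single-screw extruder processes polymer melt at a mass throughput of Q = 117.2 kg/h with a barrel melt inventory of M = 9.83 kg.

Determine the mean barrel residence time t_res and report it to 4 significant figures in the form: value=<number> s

Q_s = Q / 3600 = 117.2 / 3600 = 0.0325556 kg/s
t_res = M / Q_s = 9.83 / 0.0325556 = 301.945 s

value=301.9 s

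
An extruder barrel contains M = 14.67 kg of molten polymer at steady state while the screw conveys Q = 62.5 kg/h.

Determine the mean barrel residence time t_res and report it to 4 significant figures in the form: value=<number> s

value=845.0 s

Q_s = Q / 3600 = 62.5 / 3600 = 0.0173611 kg/s
t_res = M / Q_s = 14.67 / 0.0173611 = 844.992 s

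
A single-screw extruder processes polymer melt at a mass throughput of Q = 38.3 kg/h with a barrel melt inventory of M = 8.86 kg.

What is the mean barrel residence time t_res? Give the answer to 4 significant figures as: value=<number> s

Q_s = Q / 3600 = 38.3 / 3600 = 0.0106389 kg/s
Mean residence time: t_res = M/Q_s = 8.86 kg / 0.0106389 kg/s = 832.794 s

value=832.8 s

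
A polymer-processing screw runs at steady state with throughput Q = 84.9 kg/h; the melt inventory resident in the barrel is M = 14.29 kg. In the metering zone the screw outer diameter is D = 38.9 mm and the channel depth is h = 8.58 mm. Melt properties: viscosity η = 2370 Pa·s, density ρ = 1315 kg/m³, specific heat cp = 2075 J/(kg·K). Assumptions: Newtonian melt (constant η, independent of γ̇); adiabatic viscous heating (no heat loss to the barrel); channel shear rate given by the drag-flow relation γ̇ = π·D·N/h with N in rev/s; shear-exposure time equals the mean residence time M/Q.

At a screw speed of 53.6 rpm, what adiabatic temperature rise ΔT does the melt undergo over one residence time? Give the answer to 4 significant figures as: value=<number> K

Throughput in SI: Q_s = 84.9 kg/h ÷ 3600 s/h = 0.0235833 kg/s
Mean residence time: t_res = M/Q_s = 14.29 kg / 0.0235833 kg/s = 605.936 s
D = 38.9 mm = 0.0389 m;  h = 8.58 mm = 0.00858 m;  N = 53.6 rpm / 60 = 0.893333 rev/s
γ̇ = π·D·N / h = π · 0.0389 · 0.893333 / 0.00858 = 12.7241 s⁻¹
ΔT = η·γ̇²·t_res/(ρ·cp) = [2370 × 12.7241² × 605.936] / [1315 × 2075] = 85.2085 K

value=85.21 K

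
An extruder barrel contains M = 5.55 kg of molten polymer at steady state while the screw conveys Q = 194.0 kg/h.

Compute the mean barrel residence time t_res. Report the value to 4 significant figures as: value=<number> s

value=103.0 s

Convert throughput: Q = 194.0 kg/h = 194.0/3600 = 0.0538889 kg/s
t_res = M / Q_s = 5.55 ÷ 0.0538889 = 102.99 s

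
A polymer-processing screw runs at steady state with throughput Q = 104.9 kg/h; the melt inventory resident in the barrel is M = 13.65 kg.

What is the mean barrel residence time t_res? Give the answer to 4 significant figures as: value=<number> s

Throughput in SI: Q_s = 104.9 kg/h ÷ 3600 s/h = 0.0291389 kg/s
t_res = M / Q_s = 13.65 ÷ 0.0291389 = 468.446 s

value=468.4 s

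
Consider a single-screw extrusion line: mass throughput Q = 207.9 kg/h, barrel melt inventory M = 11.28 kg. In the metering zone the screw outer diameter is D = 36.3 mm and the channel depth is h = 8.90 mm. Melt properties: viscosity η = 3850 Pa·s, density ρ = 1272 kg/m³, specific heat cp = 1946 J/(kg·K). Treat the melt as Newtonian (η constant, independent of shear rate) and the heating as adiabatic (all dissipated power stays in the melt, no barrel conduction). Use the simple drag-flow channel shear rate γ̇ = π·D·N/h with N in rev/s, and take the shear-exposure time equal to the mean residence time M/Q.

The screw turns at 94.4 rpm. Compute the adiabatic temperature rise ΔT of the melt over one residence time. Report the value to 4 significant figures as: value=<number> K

value=123.5 K

Q_s = Q / 3600 = 207.9 / 3600 = 0.05775 kg/s
t_res = M / Q_s = 11.28 / 0.05775 = 195.325 s
Convert to SI: D = 0.0363 m, h = 0.0089 m, N = 94.4/60 = 1.57333 rev/s
Shear rate: γ̇ = πDN/h = π·0.0363·1.57333/0.0089 = 20.1598 s⁻¹
Adiabatic rise: ΔT = η γ̇² t_res / (ρ cp) = 3850·(20.1598)²·195.325 / (1272·1946) = 123.47 K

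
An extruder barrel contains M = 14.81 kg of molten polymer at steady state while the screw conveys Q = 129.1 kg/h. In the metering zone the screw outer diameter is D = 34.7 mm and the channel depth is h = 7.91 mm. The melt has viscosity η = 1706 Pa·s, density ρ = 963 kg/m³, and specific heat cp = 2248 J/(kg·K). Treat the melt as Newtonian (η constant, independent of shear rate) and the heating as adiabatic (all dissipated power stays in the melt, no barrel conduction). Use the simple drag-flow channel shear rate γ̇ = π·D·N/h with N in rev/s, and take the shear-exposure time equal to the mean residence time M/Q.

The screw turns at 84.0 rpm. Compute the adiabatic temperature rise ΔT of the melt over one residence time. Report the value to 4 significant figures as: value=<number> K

value=121.2 K

Convert throughput: Q = 129.1 kg/h = 129.1/3600 = 0.0358611 kg/s
Mean residence time: t_res = M/Q_s = 14.81 kg / 0.0358611 kg/s = 412.982 s
D = 34.7 mm = 0.0347 m;  h = 7.91 mm = 0.00791 m;  N = 84.0 rpm / 60 = 1.4 rev/s
Shear rate: γ̇ = πDN/h = π·0.0347·1.4/0.00791 = 19.2944 s⁻¹
ΔT = η·γ̇²·t_res/(ρ·cp) = [1706 × 19.2944² × 412.982] / [963 × 2248] = 121.157 K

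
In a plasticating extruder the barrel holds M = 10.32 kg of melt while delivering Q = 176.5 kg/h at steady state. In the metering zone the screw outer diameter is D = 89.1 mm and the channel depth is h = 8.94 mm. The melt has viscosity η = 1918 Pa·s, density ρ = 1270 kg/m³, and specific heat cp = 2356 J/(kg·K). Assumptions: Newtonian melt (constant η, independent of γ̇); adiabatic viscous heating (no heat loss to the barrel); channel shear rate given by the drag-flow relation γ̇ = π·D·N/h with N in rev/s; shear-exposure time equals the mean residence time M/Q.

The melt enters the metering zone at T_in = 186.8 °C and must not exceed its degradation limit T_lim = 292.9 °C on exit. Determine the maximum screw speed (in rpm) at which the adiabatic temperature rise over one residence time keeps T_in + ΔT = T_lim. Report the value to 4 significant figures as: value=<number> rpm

Q_s = Q / 3600 = 176.5 / 3600 = 0.0490278 kg/s
t_res = M / Q_s = 10.32 / 0.0490278 = 210.493 s
Convert to metres: D = 0.0891 m, h = 0.00894 m
Allowable rise: ΔT_a = T_lim − T_in = 292.9 − 186.8 = 106.1 K
Invert ΔT = ηγ̇²t_res/(ρcp) for γ̇: γ̇_max² = ΔT_a ρ cp / (η t_res) = 106.1·1270·2356 / (1918·210.493) = 786.336 s⁻²
Take the square root: γ̇_max = √(786.336) = 28.0417 s⁻¹
N_max = γ̇_max·h / (π·D) = 28.0417 · 0.00894 / (π · 0.0891) = 0.8956 rev/s = 53.736 rpm

value=53.74 rpm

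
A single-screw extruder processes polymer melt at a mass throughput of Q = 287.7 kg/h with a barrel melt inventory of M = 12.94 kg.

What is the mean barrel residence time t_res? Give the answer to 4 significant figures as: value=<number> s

Throughput in SI: Q_s = 287.7 kg/h ÷ 3600 s/h = 0.0799167 kg/s
Mean residence time: t_res = M/Q_s = 12.94 kg / 0.0799167 kg/s = 161.919 s

value=161.9 s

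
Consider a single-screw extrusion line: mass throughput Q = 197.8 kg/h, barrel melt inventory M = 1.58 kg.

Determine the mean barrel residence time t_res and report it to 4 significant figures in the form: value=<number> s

Q_s = Q / 3600 = 197.8 / 3600 = 0.0549444 kg/s
t_res = M / Q_s = 1.58 / 0.0549444 = 28.7563 s

value=28.76 s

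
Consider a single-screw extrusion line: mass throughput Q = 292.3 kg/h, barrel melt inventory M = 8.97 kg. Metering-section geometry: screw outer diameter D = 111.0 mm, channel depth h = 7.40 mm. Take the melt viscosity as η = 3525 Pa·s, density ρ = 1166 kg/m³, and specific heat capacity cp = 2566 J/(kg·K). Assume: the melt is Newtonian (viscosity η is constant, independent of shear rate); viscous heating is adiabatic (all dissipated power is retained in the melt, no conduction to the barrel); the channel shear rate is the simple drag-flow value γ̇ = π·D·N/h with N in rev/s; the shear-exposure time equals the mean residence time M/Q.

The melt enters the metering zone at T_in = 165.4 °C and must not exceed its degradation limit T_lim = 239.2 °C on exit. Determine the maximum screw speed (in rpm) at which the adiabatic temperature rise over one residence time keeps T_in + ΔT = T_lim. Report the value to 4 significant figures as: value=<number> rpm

Throughput in SI: Q_s = 292.3 kg/h ÷ 3600 s/h = 0.0811944 kg/s
t_res = M / Q_s = 8.97 ÷ 0.0811944 = 110.476 s
D = 111.0 mm = 0.111 m;  h = 7.40 mm = 0.0074 m
ΔT_a = T_lim − T_in = 239.2 − 165.4 = 73.8 K
Invert ΔT = ηγ̇²t_res/(ρcp) for γ̇: γ̇_max² = ΔT_a ρ cp / (η t_res) = 73.8·1166·2566 / (3525·110.476) = 567.004 s⁻²
γ̇_max = sqrt(567.004) = 23.8119 s⁻¹
Solve γ̇ = πDN/h for N: N_max = γ̇_max·h/(π·D) = 23.8119 × 0.0074 / (π × 0.111) = 0.505303 rev/s = 30.3182 rpm

value=30.32 rpm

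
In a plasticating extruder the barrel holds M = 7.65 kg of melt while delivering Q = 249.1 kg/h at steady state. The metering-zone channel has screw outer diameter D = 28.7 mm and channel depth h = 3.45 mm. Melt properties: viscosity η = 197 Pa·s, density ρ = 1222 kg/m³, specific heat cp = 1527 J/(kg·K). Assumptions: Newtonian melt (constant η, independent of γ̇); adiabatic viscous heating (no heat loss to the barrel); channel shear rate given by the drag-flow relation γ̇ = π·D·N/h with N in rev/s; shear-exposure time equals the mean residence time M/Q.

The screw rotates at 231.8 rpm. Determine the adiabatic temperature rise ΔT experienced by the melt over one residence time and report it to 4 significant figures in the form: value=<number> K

Throughput in SI: Q_s = 249.1 kg/h ÷ 3600 s/h = 0.0691944 kg/s
Mean residence time: t_res = M/Q_s = 7.65 kg / 0.0691944 kg/s = 110.558 s
Convert to SI: D = 0.0287 m, h = 0.00345 m, N = 231.8/60 = 3.86333 rev/s
γ̇ = π D N / h = (π)(0.0287)(3.86333) / 0.00345 = 100.966 s⁻¹
ΔT = η·γ̇²·t_res / (ρ·cp) = 197 · (100.966)² · 110.558 / (1222 · 1527) = 118.986 K

value=119.0 K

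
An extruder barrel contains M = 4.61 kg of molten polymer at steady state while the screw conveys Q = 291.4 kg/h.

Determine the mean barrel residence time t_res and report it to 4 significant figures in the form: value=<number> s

value=56.95 s

Q_s = Q / 3600 = 291.4 / 3600 = 0.0809444 kg/s
t_res = M / Q_s = 4.61 ÷ 0.0809444 = 56.9526 s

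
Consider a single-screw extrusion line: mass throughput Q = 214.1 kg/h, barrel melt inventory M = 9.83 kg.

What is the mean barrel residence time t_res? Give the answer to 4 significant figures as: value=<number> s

Throughput in SI: Q_s = 214.1 kg/h ÷ 3600 s/h = 0.0594722 kg/s
Mean residence time: t_res = M/Q_s = 9.83 kg / 0.0594722 kg/s = 165.287 s

value=165.3 s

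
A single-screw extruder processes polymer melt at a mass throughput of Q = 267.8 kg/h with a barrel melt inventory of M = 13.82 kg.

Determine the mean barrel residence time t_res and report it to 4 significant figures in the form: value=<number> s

Q_s = Q / 3600 = 267.8 / 3600 = 0.0743889 kg/s
t_res = M / Q_s = 13.82 ÷ 0.0743889 = 185.78 s

value=185.8 s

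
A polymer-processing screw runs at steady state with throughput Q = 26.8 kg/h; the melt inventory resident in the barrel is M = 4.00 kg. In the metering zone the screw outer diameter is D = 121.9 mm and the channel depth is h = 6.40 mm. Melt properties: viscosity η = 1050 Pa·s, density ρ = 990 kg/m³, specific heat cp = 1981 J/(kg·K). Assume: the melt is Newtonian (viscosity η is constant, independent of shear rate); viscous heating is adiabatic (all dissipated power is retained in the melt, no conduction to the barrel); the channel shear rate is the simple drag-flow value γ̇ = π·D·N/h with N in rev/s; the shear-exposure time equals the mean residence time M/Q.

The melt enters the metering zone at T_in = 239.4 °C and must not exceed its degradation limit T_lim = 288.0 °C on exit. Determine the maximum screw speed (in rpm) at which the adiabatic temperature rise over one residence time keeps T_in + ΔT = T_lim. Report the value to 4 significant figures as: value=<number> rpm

Throughput in SI: Q_s = 26.8 kg/h ÷ 3600 s/h = 0.00744444 kg/s
Mean residence time: t_res = M/Q_s = 4.00 kg / 0.00744444 kg/s = 537.313 s
Geometry in SI: D = 121.9 mm → 0.1219 m, h = 6.40 mm → 0.0064 m
ΔT_a = T_lim − T_in = 288.0 °C − 239.4 °C = 48.6 K
Invert ΔT = ηγ̇²t_res/(ρcp) for γ̇: γ̇_max² = ΔT_a ρ cp / (η t_res) = 48.6·990·1981 / (1050·537.313) = 168.943 s⁻²
Take the square root: γ̇_max = √(168.943) = 12.9978 s⁻¹
N_max = γ̇_max h / (πD) = 12.9978·0.0064/(π·0.1219) = 0.217218 rev/s → ×60 = 13.0331 rpm

value=13.03 rpm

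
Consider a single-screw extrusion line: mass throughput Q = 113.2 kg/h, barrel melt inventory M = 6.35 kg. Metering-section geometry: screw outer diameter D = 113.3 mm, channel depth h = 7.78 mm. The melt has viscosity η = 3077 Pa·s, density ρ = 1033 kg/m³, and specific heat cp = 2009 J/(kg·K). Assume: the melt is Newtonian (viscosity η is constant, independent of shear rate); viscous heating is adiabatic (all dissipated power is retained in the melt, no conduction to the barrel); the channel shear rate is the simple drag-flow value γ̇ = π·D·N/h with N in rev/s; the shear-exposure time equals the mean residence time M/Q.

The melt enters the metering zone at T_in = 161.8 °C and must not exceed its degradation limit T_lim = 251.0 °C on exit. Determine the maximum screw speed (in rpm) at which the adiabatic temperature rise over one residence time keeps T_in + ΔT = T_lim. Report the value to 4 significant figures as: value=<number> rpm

Throughput in SI: Q_s = 113.2 kg/h ÷ 3600 s/h = 0.0314444 kg/s
Mean residence time: t_res = M/Q_s = 6.35 kg / 0.0314444 kg/s = 201.943 s
Geometry in SI: D = 113.3 mm → 0.1133 m, h = 7.78 mm → 0.00778 m
ΔT_a = T_lim − T_in = 251.0 − 161.8 = 89.2 K
Invert ΔT = ηγ̇²t_res/(ρcp) for γ̇: γ̇_max² = ΔT_a ρ cp / (η t_res) = 89.2·1033·2009 / (3077·201.943) = 297.912 s⁻²
γ̇_max = √297.912 = 17.2601 s⁻¹
N_max = γ̇_max h / (πD) = 17.2601·0.00778/(π·0.1133) = 0.377263 rev/s → ×60 = 22.6358 rpm

value=22.64 rpm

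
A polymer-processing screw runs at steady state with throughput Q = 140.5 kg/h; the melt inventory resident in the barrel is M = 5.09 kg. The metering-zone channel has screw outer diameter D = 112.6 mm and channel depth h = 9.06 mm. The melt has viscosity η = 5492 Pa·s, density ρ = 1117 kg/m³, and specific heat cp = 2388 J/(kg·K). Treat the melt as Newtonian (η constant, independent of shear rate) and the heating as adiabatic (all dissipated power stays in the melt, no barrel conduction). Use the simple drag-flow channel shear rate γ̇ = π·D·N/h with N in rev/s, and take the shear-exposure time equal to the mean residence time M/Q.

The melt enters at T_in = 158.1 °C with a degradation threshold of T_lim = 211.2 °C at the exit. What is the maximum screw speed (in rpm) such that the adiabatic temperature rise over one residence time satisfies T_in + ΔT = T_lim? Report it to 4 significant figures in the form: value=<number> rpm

value=21.61 rpm

Q_s = Q / 3600 = 140.5 / 3600 = 0.0390278 kg/s
Mean residence time: t_res = M/Q_s = 5.09 kg / 0.0390278 kg/s = 130.42 s
D = 112.6 mm = 0.1126 m;  h = 9.06 mm = 0.00906 m
Allowable rise: ΔT_a = T_lim − T_in = 211.2 − 158.1 = 53.1 K
γ̇_max² = ΔT_a·ρ·cp/(η·t_res) = 53.1·1117·2388/(5492·130.42) = 197.746 s⁻²
Take the square root: γ̇_max = √(197.746) = 14.0622 s⁻¹
N_max = γ̇_max h / (πD) = 14.0622·0.00906/(π·0.1126) = 0.360159 rev/s → ×60 = 21.6095 rpm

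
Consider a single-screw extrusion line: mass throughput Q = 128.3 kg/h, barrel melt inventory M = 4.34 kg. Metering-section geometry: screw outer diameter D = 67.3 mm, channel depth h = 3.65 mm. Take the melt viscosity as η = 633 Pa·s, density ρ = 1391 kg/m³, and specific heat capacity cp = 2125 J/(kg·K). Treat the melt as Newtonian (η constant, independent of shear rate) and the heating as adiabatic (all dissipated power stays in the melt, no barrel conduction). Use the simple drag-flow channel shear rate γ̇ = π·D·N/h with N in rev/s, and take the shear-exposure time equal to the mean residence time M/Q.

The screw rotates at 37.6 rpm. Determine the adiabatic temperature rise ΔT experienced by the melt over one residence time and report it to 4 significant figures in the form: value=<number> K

value=34.36 K

Convert throughput: Q = 128.3 kg/h = 128.3/3600 = 0.0356389 kg/s
t_res = M / Q_s = 4.34 ÷ 0.0356389 = 121.777 s
Geometry in metres: D = 67.3 mm → 0.0673 m, h = 3.65 mm → 0.00365 m; screw speed N = 37.6 rpm = 0.626667 rev/s
Shear rate: γ̇ = πDN/h = π·0.0673·0.626667/0.00365 = 36.3002 s⁻¹
ΔT = η·γ̇²·t_res/(ρ·cp) = [633 × 36.3002² × 121.777] / [1391 × 2125] = 34.3638 K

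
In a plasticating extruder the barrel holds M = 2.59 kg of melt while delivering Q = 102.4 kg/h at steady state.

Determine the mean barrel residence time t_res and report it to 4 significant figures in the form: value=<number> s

Throughput in SI: Q_s = 102.4 kg/h ÷ 3600 s/h = 0.0284444 kg/s
t_res = M / Q_s = 2.59 ÷ 0.0284444 = 91.0547 s

value=91.05 s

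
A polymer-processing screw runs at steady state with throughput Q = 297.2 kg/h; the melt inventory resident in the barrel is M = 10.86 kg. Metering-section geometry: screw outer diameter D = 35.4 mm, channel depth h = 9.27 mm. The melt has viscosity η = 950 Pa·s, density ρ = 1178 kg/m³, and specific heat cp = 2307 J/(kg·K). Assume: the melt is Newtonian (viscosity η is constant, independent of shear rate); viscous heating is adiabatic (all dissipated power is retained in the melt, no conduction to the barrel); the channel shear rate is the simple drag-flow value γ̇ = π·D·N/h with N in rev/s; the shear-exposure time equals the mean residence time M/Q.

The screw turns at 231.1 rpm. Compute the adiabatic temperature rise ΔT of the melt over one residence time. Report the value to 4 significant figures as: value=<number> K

value=98.19 K

Q_s = Q / 3600 = 297.2 / 3600 = 0.0825556 kg/s
t_res = M / Q_s = 10.86 ÷ 0.0825556 = 131.548 s
Geometry in metres: D = 35.4 mm → 0.0354 m, h = 9.27 mm → 0.00927 m; screw speed N = 231.1 rpm = 3.85167 rev/s
γ̇ = π D N / h = (π)(0.0354)(3.85167) / 0.00927 = 46.2085 s⁻¹
Adiabatic rise: ΔT = η γ̇² t_res / (ρ cp) = 950·(46.2085)²·131.548 / (1178·2307) = 98.188 K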